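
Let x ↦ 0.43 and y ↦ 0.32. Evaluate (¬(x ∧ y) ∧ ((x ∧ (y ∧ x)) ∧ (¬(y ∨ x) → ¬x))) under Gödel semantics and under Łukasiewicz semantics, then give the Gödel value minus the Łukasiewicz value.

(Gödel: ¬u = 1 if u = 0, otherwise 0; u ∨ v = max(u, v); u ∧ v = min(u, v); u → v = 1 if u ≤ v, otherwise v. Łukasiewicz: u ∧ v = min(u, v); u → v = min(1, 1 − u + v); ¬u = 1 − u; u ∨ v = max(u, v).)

Gödel evaluation:
  (x ∧ y) = min(0.43, 0.32) = 0.32
  ¬(x ∧ y): Gödel ¬ of 0.32 = 0 (operand ≠ 0)
  (y ∧ x) = min(0.32, 0.43) = 0.32
  (x ∧ (y ∧ x)) = min(0.43, 0.32) = 0.32
  (y ∨ x) = max(0.32, 0.43) = 0.43
  ¬(y ∨ x): Gödel ¬ of 0.43 = 0 (operand ≠ 0)
  ¬x: Gödel ¬ of 0.43 = 0 (operand ≠ 0)
  (¬(y ∨ x) → ¬x): 0 ≤ 0, so result = 1
  ((x ∧ (y ∧ x)) ∧ (¬(y ∨ x) → ¬x)) = min(0.32, 1) = 0.32
  (¬(x ∧ y) ∧ ((x ∧ (y ∧ x)) ∧ (¬(y ∨ x) → ¬x))) = min(0, 0.32) = 0
  Gödel value = 0
Łukasiewicz evaluation:
  (x ∧ y) = min(0.43, 0.32) = 0.32
  ¬(x ∧ y): Łukasiewicz ¬ gives 1 − 0.32 = 0.68
  (y ∧ x) = min(0.32, 0.43) = 0.32
  (x ∧ (y ∧ x)) = min(0.43, 0.32) = 0.32
  (y ∨ x) = max(0.32, 0.43) = 0.43
  ¬(y ∨ x): Łukasiewicz ¬ gives 1 − 0.43 = 0.57
  ¬x: Łukasiewicz ¬ gives 1 − 0.43 = 0.57
  (¬(y ∨ x) → ¬x): min(1, 1 − 0.57 + 0.57) = 1
  ((x ∧ (y ∧ x)) ∧ (¬(y ∨ x) → ¬x)) = min(0.32, 1) = 0.32
  (¬(x ∧ y) ∧ ((x ∧ (y ∧ x)) ∧ (¬(y ∨ x) → ¬x))) = min(0.68, 0.32) = 0.32
  Łukasiewicz value = 0.32
Difference: 0 − 0.32 = -0.32

-0.32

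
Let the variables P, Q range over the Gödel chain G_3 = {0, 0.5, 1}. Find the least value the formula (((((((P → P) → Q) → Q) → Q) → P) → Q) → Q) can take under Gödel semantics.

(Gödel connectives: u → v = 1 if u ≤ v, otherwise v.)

0.50

The minimum is attained at P = 0, Q = 0.5:
  (P → P): 0 ≤ 0, so result = 1
  ((P → P) → Q): 1 > 0.5, so result = 0.5
  (((P → P) → Q) → Q): 0.5 ≤ 0.5, so result = 1
  ((((P → P) → Q) → Q) → Q): 1 > 0.5, so result = 0.5
  (((((P → P) → Q) → Q) → Q) → P): 0.5 > 0, so result = 0
  ((((((P → P) → Q) → Q) → Q) → P) → Q): 0 ≤ 0.5, so result = 1
  (((((((P → P) → Q) → Q) → Q) → P) → Q) → Q): 1 > 0.5, so result = 0.5
Checking all 9 assignments confirms none give a value below 0.50.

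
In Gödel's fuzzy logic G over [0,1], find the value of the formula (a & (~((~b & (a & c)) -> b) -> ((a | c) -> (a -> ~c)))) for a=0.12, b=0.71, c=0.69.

0.12

~b: Gödel ¬ of 0.71 = 0 (operand ≠ 0)
(a & c) = min(0.12, 0.69) = 0.12
(~b & (a & c)) = min(0, 0.12) = 0
((~b & (a & c)) -> b): 0 ≤ 0.71, so result = 1
~((~b & (a & c)) -> b): Gödel ¬ of 1 = 0 (operand ≠ 0)
(a | c) = max(0.12, 0.69) = 0.69
~c: Gödel ¬ of 0.69 = 0 (operand ≠ 0)
(a -> ~c): 0.12 > 0, so result = 0
((a | c) -> (a -> ~c)): 0.69 > 0, so result = 0
(~((~b & (a & c)) -> b) -> ((a | c) -> (a -> ~c))): 0 ≤ 0, so result = 1
(a & (~((~b & (a & c)) -> b) -> ((a | c) -> (a -> ~c)))) = min(0.12, 1) = 0.12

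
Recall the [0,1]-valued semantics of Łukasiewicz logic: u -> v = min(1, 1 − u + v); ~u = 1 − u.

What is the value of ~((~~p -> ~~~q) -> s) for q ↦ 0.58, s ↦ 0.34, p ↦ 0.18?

~p: Łukasiewicz ¬ gives 1 − 0.18 = 0.82
~~p: Łukasiewicz ¬ gives 1 − 0.82 = 0.18
~q: Łukasiewicz ¬ gives 1 − 0.58 = 0.42
~~q: Łukasiewicz ¬ gives 1 − 0.42 = 0.58
~~~q: Łukasiewicz ¬ gives 1 − 0.58 = 0.42
(~~p -> ~~~q): min(1, 1 − 0.18 + 0.42) = 1
((~~p -> ~~~q) -> s): min(1, 1 − 1 + 0.34) = 0.34
~((~~p -> ~~~q) -> s): Łukasiewicz ¬ gives 1 − 0.34 = 0.66

0.66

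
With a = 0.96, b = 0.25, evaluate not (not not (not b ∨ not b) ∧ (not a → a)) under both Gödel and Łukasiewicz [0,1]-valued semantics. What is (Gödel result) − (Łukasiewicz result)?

0.75

Gödel evaluation:
  not b: Gödel ¬ of 0.25 = 0 (operand ≠ 0)
  not b: Gödel ¬ of 0.25 = 0 (operand ≠ 0)
  (not b ∨ not b) = max(0, 0) = 0
  not (not b ∨ not b): Gödel ¬ of 0 = 1 (operand is 0)
  not not (not b ∨ not b): Gödel ¬ of 1 = 0 (operand ≠ 0)
  not a: Gödel ¬ of 0.96 = 0 (operand ≠ 0)
  (not a → a): 0 ≤ 0.96, so result = 1
  (not not (not b ∨ not b) ∧ (not a → a)) = min(0, 1) = 0
  not (not not (not b ∨ not b) ∧ (not a → a)): Gödel ¬ of 0 = 1 (operand is 0)
  Gödel value = 1
Łukasiewicz evaluation:
  not b: Łukasiewicz ¬ gives 1 − 0.25 = 0.75
  not b: Łukasiewicz ¬ gives 1 − 0.25 = 0.75
  (not b ∨ not b) = max(0.75, 0.75) = 0.75
  not (not b ∨ not b): Łukasiewicz ¬ gives 1 − 0.75 = 0.25
  not not (not b ∨ not b): Łukasiewicz ¬ gives 1 − 0.25 = 0.75
  not a: Łukasiewicz ¬ gives 1 − 0.96 = 0.04
  (not a → a): min(1, 1 − 0.04 + 0.96) = 1
  (not not (not b ∨ not b) ∧ (not a → a)) = min(0.75, 1) = 0.75
  not (not not (not b ∨ not b) ∧ (not a → a)): Łukasiewicz ¬ gives 1 − 0.75 = 0.25
  Łukasiewicz value = 0.25
Difference: 1 − 0.25 = 0.75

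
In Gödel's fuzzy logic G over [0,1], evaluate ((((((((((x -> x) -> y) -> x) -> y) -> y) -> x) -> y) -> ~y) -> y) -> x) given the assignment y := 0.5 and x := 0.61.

0.61

(x -> x): 0.61 ≤ 0.61, so result = 1
((x -> x) -> y): 1 > 0.5, so result = 0.5
(((x -> x) -> y) -> x): 0.5 ≤ 0.61, so result = 1
((((x -> x) -> y) -> x) -> y): 1 > 0.5, so result = 0.5
(((((x -> x) -> y) -> x) -> y) -> y): 0.5 ≤ 0.5, so result = 1
((((((x -> x) -> y) -> x) -> y) -> y) -> x): 1 > 0.61, so result = 0.61
(((((((x -> x) -> y) -> x) -> y) -> y) -> x) -> y): 0.61 > 0.5, so result = 0.5
~y: Gödel ¬ of 0.5 = 0 (operand ≠ 0)
((((((((x -> x) -> y) -> x) -> y) -> y) -> x) -> y) -> ~y): 0.5 > 0, so result = 0
(((((((((x -> x) -> y) -> x) -> y) -> y) -> x) -> y) -> ~y) -> y): 0 ≤ 0.5, so result = 1
((((((((((x -> x) -> y) -> x) -> y) -> y) -> x) -> y) -> ~y) -> y) -> x): 1 > 0.61, so result = 0.61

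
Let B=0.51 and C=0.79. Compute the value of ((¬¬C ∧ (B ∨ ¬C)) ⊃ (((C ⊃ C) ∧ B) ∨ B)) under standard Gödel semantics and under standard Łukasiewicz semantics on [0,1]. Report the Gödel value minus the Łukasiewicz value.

Gödel evaluation:
  ¬C: Gödel ¬ of 0.79 = 0 (operand ≠ 0)
  ¬¬C: Gödel ¬ of 0 = 1 (operand is 0)
  ¬C: Gödel ¬ of 0.79 = 0 (operand ≠ 0)
  (B ∨ ¬C) = max(0.51, 0) = 0.51
  (¬¬C ∧ (B ∨ ¬C)) = min(1, 0.51) = 0.51
  (C ⊃ C): 0.79 ≤ 0.79, so result = 1
  ((C ⊃ C) ∧ B) = min(1, 0.51) = 0.51
  (((C ⊃ C) ∧ B) ∨ B) = max(0.51, 0.51) = 0.51
  ((¬¬C ∧ (B ∨ ¬C)) ⊃ (((C ⊃ C) ∧ B) ∨ B)): 0.51 ≤ 0.51, so result = 1
  Gödel value = 1
Łukasiewicz evaluation:
  ¬C: Łukasiewicz ¬ gives 1 − 0.79 = 0.21
  ¬¬C: Łukasiewicz ¬ gives 1 − 0.21 = 0.79
  ¬C: Łukasiewicz ¬ gives 1 − 0.79 = 0.21
  (B ∨ ¬C) = max(0.51, 0.21) = 0.51
  (¬¬C ∧ (B ∨ ¬C)) = min(0.79, 0.51) = 0.51
  (C ⊃ C): min(1, 1 − 0.79 + 0.79) = 1
  ((C ⊃ C) ∧ B) = min(1, 0.51) = 0.51
  (((C ⊃ C) ∧ B) ∨ B) = max(0.51, 0.51) = 0.51
  ((¬¬C ∧ (B ∨ ¬C)) ⊃ (((C ⊃ C) ∧ B) ∨ B)): min(1, 1 − 0.51 + 0.51) = 1
  Łukasiewicz value = 1
Difference: 1 − 1 = 0.00

0.00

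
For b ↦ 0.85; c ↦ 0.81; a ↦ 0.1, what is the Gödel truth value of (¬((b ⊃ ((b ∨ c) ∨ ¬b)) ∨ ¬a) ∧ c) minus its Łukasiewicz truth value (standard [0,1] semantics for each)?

Gödel evaluation:
  (b ∨ c) = max(0.85, 0.81) = 0.85
  ¬b: Gödel ¬ of 0.85 = 0 (operand ≠ 0)
  ((b ∨ c) ∨ ¬b) = max(0.85, 0) = 0.85
  (b ⊃ ((b ∨ c) ∨ ¬b)): 0.85 ≤ 0.85, so result = 1
  ¬a: Gödel ¬ of 0.1 = 0 (operand ≠ 0)
  ((b ⊃ ((b ∨ c) ∨ ¬b)) ∨ ¬a) = max(1, 0) = 1
  ¬((b ⊃ ((b ∨ c) ∨ ¬b)) ∨ ¬a): Gödel ¬ of 1 = 0 (operand ≠ 0)
  (¬((b ⊃ ((b ∨ c) ∨ ¬b)) ∨ ¬a) ∧ c) = min(0, 0.81) = 0
  Gödel value = 0
Łukasiewicz evaluation:
  (b ∨ c) = max(0.85, 0.81) = 0.85
  ¬b: Łukasiewicz ¬ gives 1 − 0.85 = 0.15
  ((b ∨ c) ∨ ¬b) = max(0.85, 0.15) = 0.85
  (b ⊃ ((b ∨ c) ∨ ¬b)): min(1, 1 − 0.85 + 0.85) = 1
  ¬a: Łukasiewicz ¬ gives 1 − 0.1 = 0.9
  ((b ⊃ ((b ∨ c) ∨ ¬b)) ∨ ¬a) = max(1, 0.9) = 1
  ¬((b ⊃ ((b ∨ c) ∨ ¬b)) ∨ ¬a): Łukasiewicz ¬ gives 1 − 1 = 0
  (¬((b ⊃ ((b ∨ c) ∨ ¬b)) ∨ ¬a) ∧ c) = min(0, 0.81) = 0
  Łukasiewicz value = 0
Difference: 0 − 0 = 0.00

0.00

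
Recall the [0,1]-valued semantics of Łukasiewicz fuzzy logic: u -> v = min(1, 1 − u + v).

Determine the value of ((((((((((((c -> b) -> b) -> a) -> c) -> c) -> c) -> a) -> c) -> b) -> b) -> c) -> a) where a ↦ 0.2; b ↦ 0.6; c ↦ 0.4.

0.80

(c -> b): min(1, 1 − 0.4 + 0.6) = 1
((c -> b) -> b): min(1, 1 − 1 + 0.6) = 0.6
(((c -> b) -> b) -> a): min(1, 1 − 0.6 + 0.2) = 0.6
((((c -> b) -> b) -> a) -> c): min(1, 1 − 0.6 + 0.4) = 0.8
(((((c -> b) -> b) -> a) -> c) -> c): min(1, 1 − 0.8 + 0.4) = 0.6
((((((c -> b) -> b) -> a) -> c) -> c) -> c): min(1, 1 − 0.6 + 0.4) = 0.8
(((((((c -> b) -> b) -> a) -> c) -> c) -> c) -> a): min(1, 1 − 0.8 + 0.2) = 0.4
((((((((c -> b) -> b) -> a) -> c) -> c) -> c) -> a) -> c): min(1, 1 − 0.4 + 0.4) = 1
(((((((((c -> b) -> b) -> a) -> c) -> c) -> c) -> a) -> c) -> b): min(1, 1 − 1 + 0.6) = 0.6
((((((((((c -> b) -> b) -> a) -> c) -> c) -> c) -> a) -> c) -> b) -> b): min(1, 1 − 0.6 + 0.6) = 1
(((((((((((c -> b) -> b) -> a) -> c) -> c) -> c) -> a) -> c) -> b) -> b) -> c): min(1, 1 − 1 + 0.4) = 0.4
((((((((((((c -> b) -> b) -> a) -> c) -> c) -> c) -> a) -> c) -> b) -> b) -> c) -> a): min(1, 1 − 0.4 + 0.2) = 0.8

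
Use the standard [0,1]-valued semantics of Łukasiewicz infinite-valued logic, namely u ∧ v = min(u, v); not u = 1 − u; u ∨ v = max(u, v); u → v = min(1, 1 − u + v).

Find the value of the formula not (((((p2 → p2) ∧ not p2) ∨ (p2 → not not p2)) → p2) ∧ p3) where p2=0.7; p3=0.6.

0.40

(p2 → p2): min(1, 1 − 0.7 + 0.7) = 1
not p2: Łukasiewicz ¬ gives 1 − 0.7 = 0.3
((p2 → p2) ∧ not p2) = min(1, 0.3) = 0.3
not p2: Łukasiewicz ¬ gives 1 − 0.7 = 0.3
not not p2: Łukasiewicz ¬ gives 1 − 0.3 = 0.7
(p2 → not not p2): min(1, 1 − 0.7 + 0.7) = 1
(((p2 → p2) ∧ not p2) ∨ (p2 → not not p2)) = max(0.3, 1) = 1
((((p2 → p2) ∧ not p2) ∨ (p2 → not not p2)) → p2): min(1, 1 − 1 + 0.7) = 0.7
(((((p2 → p2) ∧ not p2) ∨ (p2 → not not p2)) → p2) ∧ p3) = min(0.7, 0.6) = 0.6
not (((((p2 → p2) ∧ not p2) ∨ (p2 → not not p2)) → p2) ∧ p3): Łukasiewicz ¬ gives 1 − 0.6 = 0.4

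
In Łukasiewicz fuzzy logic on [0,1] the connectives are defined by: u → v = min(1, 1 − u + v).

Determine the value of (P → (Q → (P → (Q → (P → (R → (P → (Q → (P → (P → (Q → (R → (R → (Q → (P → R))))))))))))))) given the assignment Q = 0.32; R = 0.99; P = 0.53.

(P → R): min(1, 1 − 0.53 + 0.99) = 1
(Q → (P → R)): min(1, 1 − 0.32 + 1) = 1
(R → (Q → (P → R))): min(1, 1 − 0.99 + 1) = 1
(R → (R → (Q → (P → R)))): min(1, 1 − 0.99 + 1) = 1
(Q → (R → (R → (Q → (P → R))))): min(1, 1 − 0.32 + 1) = 1
(P → (Q → (R → (R → (Q → (P → R)))))): min(1, 1 − 0.53 + 1) = 1
(P → (P → (Q → (R → (R → (Q → (P → R))))))): min(1, 1 − 0.53 + 1) = 1
(Q → (P → (P → (Q → (R → (R → (Q → (P → R)))))))): min(1, 1 − 0.32 + 1) = 1
(P → (Q → (P → (P → (Q → (R → (R → (Q → (P → R))))))))): min(1, 1 − 0.53 + 1) = 1
(R → (P → (Q → (P → (P → (Q → (R → (R → (Q → (P → R)))))))))): min(1, 1 − 0.99 + 1) = 1
(P → (R → (P → (Q → (P → (P → (Q → (R → (R → (Q → (P → R))))))))))): min(1, 1 − 0.53 + 1) = 1
(Q → (P → (R → (P → (Q → (P → (P → (Q → (R → (R → (Q → (P → R)))))))))))): min(1, 1 − 0.32 + 1) = 1
(P → (Q → (P → (R → (P → (Q → (P → (P → (Q → (R → (R → (Q → (P → R))))))))))))): min(1, 1 − 0.53 + 1) = 1
(Q → (P → (Q → (P → (R → (P → (Q → (P → (P → (Q → (R → (R → (Q → (P → R)))))))))))))): min(1, 1 − 0.32 + 1) = 1
(P → (Q → (P → (Q → (P → (R → (P → (Q → (P → (P → (Q → (R → (R → (Q → (P → R))))))))))))))): min(1, 1 − 0.53 + 1) = 1

1.00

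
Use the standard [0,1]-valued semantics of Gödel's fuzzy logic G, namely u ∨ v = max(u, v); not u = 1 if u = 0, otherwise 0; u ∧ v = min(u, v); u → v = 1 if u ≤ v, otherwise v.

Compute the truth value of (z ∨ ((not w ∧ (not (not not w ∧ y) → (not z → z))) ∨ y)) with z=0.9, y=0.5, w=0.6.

0.90

not w: Gödel ¬ of 0.6 = 0 (operand ≠ 0)
not w: Gödel ¬ of 0.6 = 0 (operand ≠ 0)
not not w: Gödel ¬ of 0 = 1 (operand is 0)
(not not w ∧ y) = min(1, 0.5) = 0.5
not (not not w ∧ y): Gödel ¬ of 0.5 = 0 (operand ≠ 0)
not z: Gödel ¬ of 0.9 = 0 (operand ≠ 0)
(not z → z): 0 ≤ 0.9, so result = 1
(not (not not w ∧ y) → (not z → z)): 0 ≤ 1, so result = 1
(not w ∧ (not (not not w ∧ y) → (not z → z))) = min(0, 1) = 0
((not w ∧ (not (not not w ∧ y) → (not z → z))) ∨ y) = max(0, 0.5) = 0.5
(z ∨ ((not w ∧ (not (not not w ∧ y) → (not z → z))) ∨ y)) = max(0.9, 0.5) = 0.9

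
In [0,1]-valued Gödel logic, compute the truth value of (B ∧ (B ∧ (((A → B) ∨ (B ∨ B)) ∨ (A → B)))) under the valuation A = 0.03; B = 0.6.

0.60

(A → B): 0.03 ≤ 0.6, so result = 1
(B ∨ B) = max(0.6, 0.6) = 0.6
((A → B) ∨ (B ∨ B)) = max(1, 0.6) = 1
(A → B): 0.03 ≤ 0.6, so result = 1
(((A → B) ∨ (B ∨ B)) ∨ (A → B)) = max(1, 1) = 1
(B ∧ (((A → B) ∨ (B ∨ B)) ∨ (A → B))) = min(0.6, 1) = 0.6
(B ∧ (B ∧ (((A → B) ∨ (B ∨ B)) ∨ (A → B)))) = min(0.6, 0.6) = 0.6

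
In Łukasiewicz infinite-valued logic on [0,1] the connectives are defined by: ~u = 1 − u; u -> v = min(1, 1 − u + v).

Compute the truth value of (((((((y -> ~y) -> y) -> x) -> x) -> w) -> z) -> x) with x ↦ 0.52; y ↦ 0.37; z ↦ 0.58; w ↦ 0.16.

0.58

~y: Łukasiewicz ¬ gives 1 − 0.37 = 0.63
(y -> ~y): min(1, 1 − 0.37 + 0.63) = 1
((y -> ~y) -> y): min(1, 1 − 1 + 0.37) = 0.37
(((y -> ~y) -> y) -> x): min(1, 1 − 0.37 + 0.52) = 1
((((y -> ~y) -> y) -> x) -> x): min(1, 1 − 1 + 0.52) = 0.52
(((((y -> ~y) -> y) -> x) -> x) -> w): min(1, 1 − 0.52 + 0.16) = 0.64
((((((y -> ~y) -> y) -> x) -> x) -> w) -> z): min(1, 1 − 0.64 + 0.58) = 0.94
(((((((y -> ~y) -> y) -> x) -> x) -> w) -> z) -> x): min(1, 1 − 0.94 + 0.52) = 0.58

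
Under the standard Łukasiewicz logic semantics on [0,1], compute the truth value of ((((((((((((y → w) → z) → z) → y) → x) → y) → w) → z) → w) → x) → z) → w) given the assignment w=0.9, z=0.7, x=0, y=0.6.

0.90

(y → w): min(1, 1 − 0.6 + 0.9) = 1
((y → w) → z): min(1, 1 − 1 + 0.7) = 0.7
(((y → w) → z) → z): min(1, 1 − 0.7 + 0.7) = 1
((((y → w) → z) → z) → y): min(1, 1 − 1 + 0.6) = 0.6
(((((y → w) → z) → z) → y) → x): min(1, 1 − 0.6 + 0) = 0.4
((((((y → w) → z) → z) → y) → x) → y): min(1, 1 − 0.4 + 0.6) = 1
(((((((y → w) → z) → z) → y) → x) → y) → w): min(1, 1 − 1 + 0.9) = 0.9
((((((((y → w) → z) → z) → y) → x) → y) → w) → z): min(1, 1 − 0.9 + 0.7) = 0.8
(((((((((y → w) → z) → z) → y) → x) → y) → w) → z) → w): min(1, 1 − 0.8 + 0.9) = 1
((((((((((y → w) → z) → z) → y) → x) → y) → w) → z) → w) → x): min(1, 1 − 1 + 0) = 0
(((((((((((y → w) → z) → z) → y) → x) → y) → w) → z) → w) → x) → z): min(1, 1 − 0 + 0.7) = 1
((((((((((((y → w) → z) → z) → y) → x) → y) → w) → z) → w) → x) → z) → w): min(1, 1 − 1 + 0.9) = 0.9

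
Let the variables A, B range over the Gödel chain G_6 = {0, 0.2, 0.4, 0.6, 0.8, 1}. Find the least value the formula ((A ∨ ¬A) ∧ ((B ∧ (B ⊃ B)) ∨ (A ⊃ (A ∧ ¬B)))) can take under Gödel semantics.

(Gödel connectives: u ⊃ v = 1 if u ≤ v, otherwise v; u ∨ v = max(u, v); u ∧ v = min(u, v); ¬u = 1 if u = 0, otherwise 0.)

The minimum is attained at A = 0.2, B = 0:
  ¬A: Gödel ¬ of 0.2 = 0 (operand ≠ 0)
  (A ∨ ¬A) = max(0.2, 0) = 0.2
  (B ⊃ B): 0 ≤ 0, so result = 1
  (B ∧ (B ⊃ B)) = min(0, 1) = 0
  ¬B: Gödel ¬ of 0 = 1 (operand is 0)
  (A ∧ ¬B) = min(0.2, 1) = 0.2
  (A ⊃ (A ∧ ¬B)): 0.2 ≤ 0.2, so result = 1
  ((B ∧ (B ⊃ B)) ∨ (A ⊃ (A ∧ ¬B))) = max(0, 1) = 1
  ((A ∨ ¬A) ∧ ((B ∧ (B ⊃ B)) ∨ (A ⊃ (A ∧ ¬B)))) = min(0.2, 1) = 0.2
Checking all 36 assignments confirms none give a value below 0.20.

0.20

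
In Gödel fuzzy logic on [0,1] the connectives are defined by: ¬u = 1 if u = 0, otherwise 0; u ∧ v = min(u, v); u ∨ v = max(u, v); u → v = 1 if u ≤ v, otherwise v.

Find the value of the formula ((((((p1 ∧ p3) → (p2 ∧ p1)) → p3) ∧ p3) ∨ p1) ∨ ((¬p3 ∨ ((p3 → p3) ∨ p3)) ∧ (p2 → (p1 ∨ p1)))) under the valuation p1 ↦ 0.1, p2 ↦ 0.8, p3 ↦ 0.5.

0.50

(p1 ∧ p3) = min(0.1, 0.5) = 0.1
(p2 ∧ p1) = min(0.8, 0.1) = 0.1
((p1 ∧ p3) → (p2 ∧ p1)): 0.1 ≤ 0.1, so result = 1
(((p1 ∧ p3) → (p2 ∧ p1)) → p3): 1 > 0.5, so result = 0.5
((((p1 ∧ p3) → (p2 ∧ p1)) → p3) ∧ p3) = min(0.5, 0.5) = 0.5
(((((p1 ∧ p3) → (p2 ∧ p1)) → p3) ∧ p3) ∨ p1) = max(0.5, 0.1) = 0.5
¬p3: Gödel ¬ of 0.5 = 0 (operand ≠ 0)
(p3 → p3): 0.5 ≤ 0.5, so result = 1
((p3 → p3) ∨ p3) = max(1, 0.5) = 1
(¬p3 ∨ ((p3 → p3) ∨ p3)) = max(0, 1) = 1
(p1 ∨ p1) = max(0.1, 0.1) = 0.1
(p2 → (p1 ∨ p1)): 0.8 > 0.1, so result = 0.1
((¬p3 ∨ ((p3 → p3) ∨ p3)) ∧ (p2 → (p1 ∨ p1))) = min(1, 0.1) = 0.1
((((((p1 ∧ p3) → (p2 ∧ p1)) → p3) ∧ p3) ∨ p1) ∨ ((¬p3 ∨ ((p3 → p3) ∨ p3)) ∧ (p2 → (p1 ∨ p1)))) = max(0.5, 0.1) = 0.5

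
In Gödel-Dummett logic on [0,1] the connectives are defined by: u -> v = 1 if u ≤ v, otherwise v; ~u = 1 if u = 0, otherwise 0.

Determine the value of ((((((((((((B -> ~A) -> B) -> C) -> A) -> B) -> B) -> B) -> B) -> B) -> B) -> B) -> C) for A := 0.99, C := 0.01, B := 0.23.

~A: Gödel ¬ of 0.99 = 0 (operand ≠ 0)
(B -> ~A): 0.23 > 0, so result = 0
((B -> ~A) -> B): 0 ≤ 0.23, so result = 1
(((B -> ~A) -> B) -> C): 1 > 0.01, so result = 0.01
((((B -> ~A) -> B) -> C) -> A): 0.01 ≤ 0.99, so result = 1
(((((B -> ~A) -> B) -> C) -> A) -> B): 1 > 0.23, so result = 0.23
((((((B -> ~A) -> B) -> C) -> A) -> B) -> B): 0.23 ≤ 0.23, so result = 1
(((((((B -> ~A) -> B) -> C) -> A) -> B) -> B) -> B): 1 > 0.23, so result = 0.23
((((((((B -> ~A) -> B) -> C) -> A) -> B) -> B) -> B) -> B): 0.23 ≤ 0.23, so result = 1
(((((((((B -> ~A) -> B) -> C) -> A) -> B) -> B) -> B) -> B) -> B): 1 > 0.23, so result = 0.23
((((((((((B -> ~A) -> B) -> C) -> A) -> B) -> B) -> B) -> B) -> B) -> B): 0.23 ≤ 0.23, so result = 1
(((((((((((B -> ~A) -> B) -> C) -> A) -> B) -> B) -> B) -> B) -> B) -> B) -> B): 1 > 0.23, so result = 0.23
((((((((((((B -> ~A) -> B) -> C) -> A) -> B) -> B) -> B) -> B) -> B) -> B) -> B) -> C): 0.23 > 0.01, so result = 0.01

0.01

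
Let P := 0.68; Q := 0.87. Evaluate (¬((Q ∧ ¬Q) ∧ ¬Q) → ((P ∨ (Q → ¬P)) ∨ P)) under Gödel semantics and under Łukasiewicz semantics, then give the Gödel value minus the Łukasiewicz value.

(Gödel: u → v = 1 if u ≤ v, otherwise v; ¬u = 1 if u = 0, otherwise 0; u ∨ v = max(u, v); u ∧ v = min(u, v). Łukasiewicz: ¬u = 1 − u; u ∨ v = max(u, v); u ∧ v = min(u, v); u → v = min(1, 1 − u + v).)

-0.13

Gödel evaluation:
  ¬Q: Gödel ¬ of 0.87 = 0 (operand ≠ 0)
  (Q ∧ ¬Q) = min(0.87, 0) = 0
  ¬Q: Gödel ¬ of 0.87 = 0 (operand ≠ 0)
  ((Q ∧ ¬Q) ∧ ¬Q) = min(0, 0) = 0
  ¬((Q ∧ ¬Q) ∧ ¬Q): Gödel ¬ of 0 = 1 (operand is 0)
  ¬P: Gödel ¬ of 0.68 = 0 (operand ≠ 0)
  (Q → ¬P): 0.87 > 0, so result = 0
  (P ∨ (Q → ¬P)) = max(0.68, 0) = 0.68
  ((P ∨ (Q → ¬P)) ∨ P) = max(0.68, 0.68) = 0.68
  (¬((Q ∧ ¬Q) ∧ ¬Q) → ((P ∨ (Q → ¬P)) ∨ P)): 1 > 0.68, so result = 0.68
  Gödel value = 0.68
Łukasiewicz evaluation:
  ¬Q: Łukasiewicz ¬ gives 1 − 0.87 = 0.13
  (Q ∧ ¬Q) = min(0.87, 0.13) = 0.13
  ¬Q: Łukasiewicz ¬ gives 1 − 0.87 = 0.13
  ((Q ∧ ¬Q) ∧ ¬Q) = min(0.13, 0.13) = 0.13
  ¬((Q ∧ ¬Q) ∧ ¬Q): Łukasiewicz ¬ gives 1 − 0.13 = 0.87
  ¬P: Łukasiewicz ¬ gives 1 − 0.68 = 0.32
  (Q → ¬P): min(1, 1 − 0.87 + 0.32) = 0.45
  (P ∨ (Q → ¬P)) = max(0.68, 0.45) = 0.68
  ((P ∨ (Q → ¬P)) ∨ P) = max(0.68, 0.68) = 0.68
  (¬((Q ∧ ¬Q) ∧ ¬Q) → ((P ∨ (Q → ¬P)) ∨ P)): min(1, 1 − 0.87 + 0.68) = 0.81
  Łukasiewicz value = 0.81
Difference: 0.68 − 0.81 = -0.13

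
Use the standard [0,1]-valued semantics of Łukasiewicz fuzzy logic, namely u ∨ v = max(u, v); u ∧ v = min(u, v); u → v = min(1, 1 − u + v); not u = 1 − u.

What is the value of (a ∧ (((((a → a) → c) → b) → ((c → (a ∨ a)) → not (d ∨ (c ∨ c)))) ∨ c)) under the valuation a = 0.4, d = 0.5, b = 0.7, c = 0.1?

0.40

(a → a): min(1, 1 − 0.4 + 0.4) = 1
((a → a) → c): min(1, 1 − 1 + 0.1) = 0.1
(((a → a) → c) → b): min(1, 1 − 0.1 + 0.7) = 1
(a ∨ a) = max(0.4, 0.4) = 0.4
(c → (a ∨ a)): min(1, 1 − 0.1 + 0.4) = 1
(c ∨ c) = max(0.1, 0.1) = 0.1
(d ∨ (c ∨ c)) = max(0.5, 0.1) = 0.5
not (d ∨ (c ∨ c)): Łukasiewicz ¬ gives 1 − 0.5 = 0.5
((c → (a ∨ a)) → not (d ∨ (c ∨ c))): min(1, 1 − 1 + 0.5) = 0.5
((((a → a) → c) → b) → ((c → (a ∨ a)) → not (d ∨ (c ∨ c)))): min(1, 1 − 1 + 0.5) = 0.5
(((((a → a) → c) → b) → ((c → (a ∨ a)) → not (d ∨ (c ∨ c)))) ∨ c) = max(0.5, 0.1) = 0.5
(a ∧ (((((a → a) → c) → b) → ((c → (a ∨ a)) → not (d ∨ (c ∨ c)))) ∨ c)) = min(0.4, 0.5) = 0.4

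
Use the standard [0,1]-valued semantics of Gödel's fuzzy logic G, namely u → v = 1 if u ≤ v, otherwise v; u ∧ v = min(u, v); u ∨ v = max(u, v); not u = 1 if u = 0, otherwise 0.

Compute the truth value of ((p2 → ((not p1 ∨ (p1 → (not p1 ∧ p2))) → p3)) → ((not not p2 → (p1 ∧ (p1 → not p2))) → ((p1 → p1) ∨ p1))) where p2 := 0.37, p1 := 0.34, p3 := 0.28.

1.00

not p1: Gödel ¬ of 0.34 = 0 (operand ≠ 0)
not p1: Gödel ¬ of 0.34 = 0 (operand ≠ 0)
(not p1 ∧ p2) = min(0, 0.37) = 0
(p1 → (not p1 ∧ p2)): 0.34 > 0, so result = 0
(not p1 ∨ (p1 → (not p1 ∧ p2))) = max(0, 0) = 0
((not p1 ∨ (p1 → (not p1 ∧ p2))) → p3): 0 ≤ 0.28, so result = 1
(p2 → ((not p1 ∨ (p1 → (not p1 ∧ p2))) → p3)): 0.37 ≤ 1, so result = 1
not p2: Gödel ¬ of 0.37 = 0 (operand ≠ 0)
not not p2: Gödel ¬ of 0 = 1 (operand is 0)
not p2: Gödel ¬ of 0.37 = 0 (operand ≠ 0)
(p1 → not p2): 0.34 > 0, so result = 0
(p1 ∧ (p1 → not p2)) = min(0.34, 0) = 0
(not not p2 → (p1 ∧ (p1 → not p2))): 1 > 0, so result = 0
(p1 → p1): 0.34 ≤ 0.34, so result = 1
((p1 → p1) ∨ p1) = max(1, 0.34) = 1
((not not p2 → (p1 ∧ (p1 → not p2))) → ((p1 → p1) ∨ p1)): 0 ≤ 1, so result = 1
((p2 → ((not p1 ∨ (p1 → (not p1 ∧ p2))) → p3)) → ((not not p2 → (p1 ∧ (p1 → not p2))) → ((p1 → p1) ∨ p1))): 1 ≤ 1, so result = 1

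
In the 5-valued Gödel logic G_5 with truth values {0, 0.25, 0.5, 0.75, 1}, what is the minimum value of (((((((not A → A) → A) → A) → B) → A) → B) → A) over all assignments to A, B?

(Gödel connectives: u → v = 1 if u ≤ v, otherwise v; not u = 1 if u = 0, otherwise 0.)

0.00

The minimum is attained at A = 0, B = 0:
  not A: Gödel ¬ of 0 = 1 (operand is 0)
  (not A → A): 1 > 0, so result = 0
  ((not A → A) → A): 0 ≤ 0, so result = 1
  (((not A → A) → A) → A): 1 > 0, so result = 0
  ((((not A → A) → A) → A) → B): 0 ≤ 0, so result = 1
  (((((not A → A) → A) → A) → B) → A): 1 > 0, so result = 0
  ((((((not A → A) → A) → A) → B) → A) → B): 0 ≤ 0, so result = 1
  (((((((not A → A) → A) → A) → B) → A) → B) → A): 1 > 0, so result = 0
Checking all 25 assignments confirms none give a value below 0.00.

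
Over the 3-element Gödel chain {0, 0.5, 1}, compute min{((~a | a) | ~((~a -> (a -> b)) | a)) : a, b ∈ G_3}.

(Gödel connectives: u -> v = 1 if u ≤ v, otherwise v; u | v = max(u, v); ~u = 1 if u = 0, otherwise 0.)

The minimum is attained at a = 0.5, b = 0:
  ~a: Gödel ¬ of 0.5 = 0 (operand ≠ 0)
  (~a | a) = max(0, 0.5) = 0.5
  ~a: Gödel ¬ of 0.5 = 0 (operand ≠ 0)
  (a -> b): 0.5 > 0, so result = 0
  (~a -> (a -> b)): 0 ≤ 0, so result = 1
  ((~a -> (a -> b)) | a) = max(1, 0.5) = 1
  ~((~a -> (a -> b)) | a): Gödel ¬ of 1 = 0 (operand ≠ 0)
  ((~a | a) | ~((~a -> (a -> b)) | a)) = max(0.5, 0) = 0.5
Checking all 9 assignments confirms none give a value below 0.50.

0.50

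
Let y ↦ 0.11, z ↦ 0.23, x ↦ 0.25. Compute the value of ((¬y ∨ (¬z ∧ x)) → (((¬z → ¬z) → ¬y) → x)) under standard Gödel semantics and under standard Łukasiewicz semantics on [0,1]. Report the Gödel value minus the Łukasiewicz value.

0.53

Gödel evaluation:
  ¬y: Gödel ¬ of 0.11 = 0 (operand ≠ 0)
  ¬z: Gödel ¬ of 0.23 = 0 (operand ≠ 0)
  (¬z ∧ x) = min(0, 0.25) = 0
  (¬y ∨ (¬z ∧ x)) = max(0, 0) = 0
  ¬z: Gödel ¬ of 0.23 = 0 (operand ≠ 0)
  ¬z: Gödel ¬ of 0.23 = 0 (operand ≠ 0)
  (¬z → ¬z): 0 ≤ 0, so result = 1
  ¬y: Gödel ¬ of 0.11 = 0 (operand ≠ 0)
  ((¬z → ¬z) → ¬y): 1 > 0, so result = 0
  (((¬z → ¬z) → ¬y) → x): 0 ≤ 0.25, so result = 1
  ((¬y ∨ (¬z ∧ x)) → (((¬z → ¬z) → ¬y) → x)): 0 ≤ 1, so result = 1
  Gödel value = 1
Łukasiewicz evaluation:
  ¬y: Łukasiewicz ¬ gives 1 − 0.11 = 0.89
  ¬z: Łukasiewicz ¬ gives 1 − 0.23 = 0.77
  (¬z ∧ x) = min(0.77, 0.25) = 0.25
  (¬y ∨ (¬z ∧ x)) = max(0.89, 0.25) = 0.89
  ¬z: Łukasiewicz ¬ gives 1 − 0.23 = 0.77
  ¬z: Łukasiewicz ¬ gives 1 − 0.23 = 0.77
  (¬z → ¬z): min(1, 1 − 0.77 + 0.77) = 1
  ¬y: Łukasiewicz ¬ gives 1 − 0.11 = 0.89
  ((¬z → ¬z) → ¬y): min(1, 1 − 1 + 0.89) = 0.89
  (((¬z → ¬z) → ¬y) → x): min(1, 1 − 0.89 + 0.25) = 0.36
  ((¬y ∨ (¬z ∧ x)) → (((¬z → ¬z) → ¬y) → x)): min(1, 1 − 0.89 + 0.36) = 0.47
  Łukasiewicz value = 0.47
Difference: 1 − 0.47 = 0.53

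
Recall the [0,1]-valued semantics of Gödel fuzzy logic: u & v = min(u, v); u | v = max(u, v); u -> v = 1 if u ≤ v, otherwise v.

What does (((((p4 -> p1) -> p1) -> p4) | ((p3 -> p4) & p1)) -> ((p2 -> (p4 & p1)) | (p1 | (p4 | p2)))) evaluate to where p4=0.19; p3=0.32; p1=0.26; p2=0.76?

(p4 -> p1): 0.19 ≤ 0.26, so result = 1
((p4 -> p1) -> p1): 1 > 0.26, so result = 0.26
(((p4 -> p1) -> p1) -> p4): 0.26 > 0.19, so result = 0.19
(p3 -> p4): 0.32 > 0.19, so result = 0.19
((p3 -> p4) & p1) = min(0.19, 0.26) = 0.19
((((p4 -> p1) -> p1) -> p4) | ((p3 -> p4) & p1)) = max(0.19, 0.19) = 0.19
(p4 & p1) = min(0.19, 0.26) = 0.19
(p2 -> (p4 & p1)): 0.76 > 0.19, so result = 0.19
(p4 | p2) = max(0.19, 0.76) = 0.76
(p1 | (p4 | p2)) = max(0.26, 0.76) = 0.76
((p2 -> (p4 & p1)) | (p1 | (p4 | p2))) = max(0.19, 0.76) = 0.76
(((((p4 -> p1) -> p1) -> p4) | ((p3 -> p4) & p1)) -> ((p2 -> (p4 & p1)) | (p1 | (p4 | p2)))): 0.19 ≤ 0.76, so result = 1

1.00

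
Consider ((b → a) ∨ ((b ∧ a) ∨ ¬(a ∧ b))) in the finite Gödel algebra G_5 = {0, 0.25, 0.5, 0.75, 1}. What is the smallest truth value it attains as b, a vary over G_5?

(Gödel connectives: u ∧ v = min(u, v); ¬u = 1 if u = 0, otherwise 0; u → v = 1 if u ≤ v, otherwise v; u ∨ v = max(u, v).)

0.25

The minimum is attained at b = 0.5, a = 0.25:
  (b → a): 0.5 > 0.25, so result = 0.25
  (b ∧ a) = min(0.5, 0.25) = 0.25
  (a ∧ b) = min(0.25, 0.5) = 0.25
  ¬(a ∧ b): Gödel ¬ of 0.25 = 0 (operand ≠ 0)
  ((b ∧ a) ∨ ¬(a ∧ b)) = max(0.25, 0) = 0.25
  ((b → a) ∨ ((b ∧ a) ∨ ¬(a ∧ b))) = max(0.25, 0.25) = 0.25
Checking all 25 assignments confirms none give a value below 0.25.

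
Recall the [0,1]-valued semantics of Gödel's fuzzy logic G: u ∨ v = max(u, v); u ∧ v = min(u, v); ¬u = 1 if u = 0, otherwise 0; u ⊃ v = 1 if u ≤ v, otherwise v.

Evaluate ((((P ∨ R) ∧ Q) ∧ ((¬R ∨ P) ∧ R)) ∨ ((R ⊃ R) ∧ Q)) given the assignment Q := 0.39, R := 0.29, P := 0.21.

(P ∨ R) = max(0.21, 0.29) = 0.29
((P ∨ R) ∧ Q) = min(0.29, 0.39) = 0.29
¬R: Gödel ¬ of 0.29 = 0 (operand ≠ 0)
(¬R ∨ P) = max(0, 0.21) = 0.21
((¬R ∨ P) ∧ R) = min(0.21, 0.29) = 0.21
(((P ∨ R) ∧ Q) ∧ ((¬R ∨ P) ∧ R)) = min(0.29, 0.21) = 0.21
(R ⊃ R): 0.29 ≤ 0.29, so result = 1
((R ⊃ R) ∧ Q) = min(1, 0.39) = 0.39
((((P ∨ R) ∧ Q) ∧ ((¬R ∨ P) ∧ R)) ∨ ((R ⊃ R) ∧ Q)) = max(0.21, 0.39) = 0.39

0.39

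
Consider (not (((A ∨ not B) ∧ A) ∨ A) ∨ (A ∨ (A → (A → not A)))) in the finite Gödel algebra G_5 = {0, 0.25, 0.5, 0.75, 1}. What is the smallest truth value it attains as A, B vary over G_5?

The minimum is attained at A = 0.25, B = 0:
  not B: Gödel ¬ of 0 = 1 (operand is 0)
  (A ∨ not B) = max(0.25, 1) = 1
  ((A ∨ not B) ∧ A) = min(1, 0.25) = 0.25
  (((A ∨ not B) ∧ A) ∨ A) = max(0.25, 0.25) = 0.25
  not (((A ∨ not B) ∧ A) ∨ A): Gödel ¬ of 0.25 = 0 (operand ≠ 0)
  not A: Gödel ¬ of 0.25 = 0 (operand ≠ 0)
  (A → not A): 0.25 > 0, so result = 0
  (A → (A → not A)): 0.25 > 0, so result = 0
  (A ∨ (A → (A → not A))) = max(0.25, 0) = 0.25
  (not (((A ∨ not B) ∧ A) ∨ A) ∨ (A ∨ (A → (A → not A)))) = max(0, 0.25) = 0.25
Checking all 25 assignments confirms none give a value below 0.25.

0.25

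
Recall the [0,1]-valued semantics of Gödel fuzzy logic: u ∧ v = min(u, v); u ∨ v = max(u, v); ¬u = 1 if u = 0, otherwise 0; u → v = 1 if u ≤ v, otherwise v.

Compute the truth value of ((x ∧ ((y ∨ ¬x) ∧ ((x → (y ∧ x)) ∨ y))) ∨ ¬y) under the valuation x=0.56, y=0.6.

¬x: Gödel ¬ of 0.56 = 0 (operand ≠ 0)
(y ∨ ¬x) = max(0.6, 0) = 0.6
(y ∧ x) = min(0.6, 0.56) = 0.56
(x → (y ∧ x)): 0.56 ≤ 0.56, so result = 1
((x → (y ∧ x)) ∨ y) = max(1, 0.6) = 1
((y ∨ ¬x) ∧ ((x → (y ∧ x)) ∨ y)) = min(0.6, 1) = 0.6
(x ∧ ((y ∨ ¬x) ∧ ((x → (y ∧ x)) ∨ y))) = min(0.56, 0.6) = 0.56
¬y: Gödel ¬ of 0.6 = 0 (operand ≠ 0)
((x ∧ ((y ∨ ¬x) ∧ ((x → (y ∧ x)) ∨ y))) ∨ ¬y) = max(0.56, 0) = 0.56

0.56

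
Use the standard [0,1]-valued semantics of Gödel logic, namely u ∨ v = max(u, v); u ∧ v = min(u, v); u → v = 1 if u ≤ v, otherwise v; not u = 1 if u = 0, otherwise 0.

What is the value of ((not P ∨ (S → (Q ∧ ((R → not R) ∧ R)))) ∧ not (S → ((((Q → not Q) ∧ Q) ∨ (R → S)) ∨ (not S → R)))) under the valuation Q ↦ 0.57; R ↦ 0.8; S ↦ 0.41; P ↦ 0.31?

0.00

not P: Gödel ¬ of 0.31 = 0 (operand ≠ 0)
not R: Gödel ¬ of 0.8 = 0 (operand ≠ 0)
(R → not R): 0.8 > 0, so result = 0
((R → not R) ∧ R) = min(0, 0.8) = 0
(Q ∧ ((R → not R) ∧ R)) = min(0.57, 0) = 0
(S → (Q ∧ ((R → not R) ∧ R))): 0.41 > 0, so result = 0
(not P ∨ (S → (Q ∧ ((R → not R) ∧ R)))) = max(0, 0) = 0
not Q: Gödel ¬ of 0.57 = 0 (operand ≠ 0)
(Q → not Q): 0.57 > 0, so result = 0
((Q → not Q) ∧ Q) = min(0, 0.57) = 0
(R → S): 0.8 > 0.41, so result = 0.41
(((Q → not Q) ∧ Q) ∨ (R → S)) = max(0, 0.41) = 0.41
not S: Gödel ¬ of 0.41 = 0 (operand ≠ 0)
(not S → R): 0 ≤ 0.8, so result = 1
((((Q → not Q) ∧ Q) ∨ (R → S)) ∨ (not S → R)) = max(0.41, 1) = 1
(S → ((((Q → not Q) ∧ Q) ∨ (R → S)) ∨ (not S → R))): 0.41 ≤ 1, so result = 1
not (S → ((((Q → not Q) ∧ Q) ∨ (R → S)) ∨ (not S → R))): Gödel ¬ of 1 = 0 (operand ≠ 0)
((not P ∨ (S → (Q ∧ ((R → not R) ∧ R)))) ∧ not (S → ((((Q → not Q) ∧ Q) ∨ (R → S)) ∨ (not S → R)))) = min(0, 0) = 0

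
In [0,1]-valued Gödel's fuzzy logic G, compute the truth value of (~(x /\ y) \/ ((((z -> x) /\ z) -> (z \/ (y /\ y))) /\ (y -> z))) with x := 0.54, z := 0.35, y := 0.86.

(x /\ y) = min(0.54, 0.86) = 0.54
~(x /\ y): Gödel ¬ of 0.54 = 0 (operand ≠ 0)
(z -> x): 0.35 ≤ 0.54, so result = 1
((z -> x) /\ z) = min(1, 0.35) = 0.35
(y /\ y) = min(0.86, 0.86) = 0.86
(z \/ (y /\ y)) = max(0.35, 0.86) = 0.86
(((z -> x) /\ z) -> (z \/ (y /\ y))): 0.35 ≤ 0.86, so result = 1
(y -> z): 0.86 > 0.35, so result = 0.35
((((z -> x) /\ z) -> (z \/ (y /\ y))) /\ (y -> z)) = min(1, 0.35) = 0.35
(~(x /\ y) \/ ((((z -> x) /\ z) -> (z \/ (y /\ y))) /\ (y -> z))) = max(0, 0.35) = 0.35

0.35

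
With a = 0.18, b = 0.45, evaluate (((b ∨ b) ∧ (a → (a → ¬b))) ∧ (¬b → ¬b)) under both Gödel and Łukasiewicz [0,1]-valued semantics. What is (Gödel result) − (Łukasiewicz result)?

Gödel evaluation:
  (b ∨ b) = max(0.45, 0.45) = 0.45
  ¬b: Gödel ¬ of 0.45 = 0 (operand ≠ 0)
  (a → ¬b): 0.18 > 0, so result = 0
  (a → (a → ¬b)): 0.18 > 0, so result = 0
  ((b ∨ b) ∧ (a → (a → ¬b))) = min(0.45, 0) = 0
  ¬b: Gödel ¬ of 0.45 = 0 (operand ≠ 0)
  ¬b: Gödel ¬ of 0.45 = 0 (operand ≠ 0)
  (¬b → ¬b): 0 ≤ 0, so result = 1
  (((b ∨ b) ∧ (a → (a → ¬b))) ∧ (¬b → ¬b)) = min(0, 1) = 0
  Gödel value = 0
Łukasiewicz evaluation:
  (b ∨ b) = max(0.45, 0.45) = 0.45
  ¬b: Łukasiewicz ¬ gives 1 − 0.45 = 0.55
  (a → ¬b): min(1, 1 − 0.18 + 0.55) = 1
  (a → (a → ¬b)): min(1, 1 − 0.18 + 1) = 1
  ((b ∨ b) ∧ (a → (a → ¬b))) = min(0.45, 1) = 0.45
  ¬b: Łukasiewicz ¬ gives 1 − 0.45 = 0.55
  ¬b: Łukasiewicz ¬ gives 1 − 0.45 = 0.55
  (¬b → ¬b): min(1, 1 − 0.55 + 0.55) = 1
  (((b ∨ b) ∧ (a → (a → ¬b))) ∧ (¬b → ¬b)) = min(0.45, 1) = 0.45
  Łukasiewicz value = 0.45
Difference: 0 − 0.45 = -0.45

-0.45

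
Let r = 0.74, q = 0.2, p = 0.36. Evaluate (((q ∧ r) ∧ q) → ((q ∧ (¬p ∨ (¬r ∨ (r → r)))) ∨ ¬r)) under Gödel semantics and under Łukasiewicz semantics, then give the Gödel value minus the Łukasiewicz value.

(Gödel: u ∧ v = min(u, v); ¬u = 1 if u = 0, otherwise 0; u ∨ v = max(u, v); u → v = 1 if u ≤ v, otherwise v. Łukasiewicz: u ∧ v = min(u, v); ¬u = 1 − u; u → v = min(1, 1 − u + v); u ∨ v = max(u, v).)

0.00

Gödel evaluation:
  (q ∧ r) = min(0.2, 0.74) = 0.2
  ((q ∧ r) ∧ q) = min(0.2, 0.2) = 0.2
  ¬p: Gödel ¬ of 0.36 = 0 (operand ≠ 0)
  ¬r: Gödel ¬ of 0.74 = 0 (operand ≠ 0)
  (r → r): 0.74 ≤ 0.74, so result = 1
  (¬r ∨ (r → r)) = max(0, 1) = 1
  (¬p ∨ (¬r ∨ (r → r))) = max(0, 1) = 1
  (q ∧ (¬p ∨ (¬r ∨ (r → r)))) = min(0.2, 1) = 0.2
  ¬r: Gödel ¬ of 0.74 = 0 (operand ≠ 0)
  ((q ∧ (¬p ∨ (¬r ∨ (r → r)))) ∨ ¬r) = max(0.2, 0) = 0.2
  (((q ∧ r) ∧ q) → ((q ∧ (¬p ∨ (¬r ∨ (r → r)))) ∨ ¬r)): 0.2 ≤ 0.2, so result = 1
  Gödel value = 1
Łukasiewicz evaluation:
  (q ∧ r) = min(0.2, 0.74) = 0.2
  ((q ∧ r) ∧ q) = min(0.2, 0.2) = 0.2
  ¬p: Łukasiewicz ¬ gives 1 − 0.36 = 0.64
  ¬r: Łukasiewicz ¬ gives 1 − 0.74 = 0.26
  (r → r): min(1, 1 − 0.74 + 0.74) = 1
  (¬r ∨ (r → r)) = max(0.26, 1) = 1
  (¬p ∨ (¬r ∨ (r → r))) = max(0.64, 1) = 1
  (q ∧ (¬p ∨ (¬r ∨ (r → r)))) = min(0.2, 1) = 0.2
  ¬r: Łukasiewicz ¬ gives 1 − 0.74 = 0.26
  ((q ∧ (¬p ∨ (¬r ∨ (r → r)))) ∨ ¬r) = max(0.2, 0.26) = 0.26
  (((q ∧ r) ∧ q) → ((q ∧ (¬p ∨ (¬r ∨ (r → r)))) ∨ ¬r)): min(1, 1 − 0.2 + 0.26) = 1
  Łukasiewicz value = 1
Difference: 1 − 1 = 0.00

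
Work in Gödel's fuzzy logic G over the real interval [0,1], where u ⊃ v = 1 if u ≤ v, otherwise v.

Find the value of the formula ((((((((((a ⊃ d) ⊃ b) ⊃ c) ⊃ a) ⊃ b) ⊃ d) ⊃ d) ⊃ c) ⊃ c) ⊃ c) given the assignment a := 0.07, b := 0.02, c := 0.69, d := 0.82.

0.69

(a ⊃ d): 0.07 ≤ 0.82, so result = 1
((a ⊃ d) ⊃ b): 1 > 0.02, so result = 0.02
(((a ⊃ d) ⊃ b) ⊃ c): 0.02 ≤ 0.69, so result = 1
((((a ⊃ d) ⊃ b) ⊃ c) ⊃ a): 1 > 0.07, so result = 0.07
(((((a ⊃ d) ⊃ b) ⊃ c) ⊃ a) ⊃ b): 0.07 > 0.02, so result = 0.02
((((((a ⊃ d) ⊃ b) ⊃ c) ⊃ a) ⊃ b) ⊃ d): 0.02 ≤ 0.82, so result = 1
(((((((a ⊃ d) ⊃ b) ⊃ c) ⊃ a) ⊃ b) ⊃ d) ⊃ d): 1 > 0.82, so result = 0.82
((((((((a ⊃ d) ⊃ b) ⊃ c) ⊃ a) ⊃ b) ⊃ d) ⊃ d) ⊃ c): 0.82 > 0.69, so result = 0.69
(((((((((a ⊃ d) ⊃ b) ⊃ c) ⊃ a) ⊃ b) ⊃ d) ⊃ d) ⊃ c) ⊃ c): 0.69 ≤ 0.69, so result = 1
((((((((((a ⊃ d) ⊃ b) ⊃ c) ⊃ a) ⊃ b) ⊃ d) ⊃ d) ⊃ c) ⊃ c) ⊃ c): 1 > 0.69, so result = 0.69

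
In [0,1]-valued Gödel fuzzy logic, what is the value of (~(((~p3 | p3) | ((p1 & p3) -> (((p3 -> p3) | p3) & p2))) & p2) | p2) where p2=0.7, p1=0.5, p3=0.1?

~p3: Gödel ¬ of 0.1 = 0 (operand ≠ 0)
(~p3 | p3) = max(0, 0.1) = 0.1
(p1 & p3) = min(0.5, 0.1) = 0.1
(p3 -> p3): 0.1 ≤ 0.1, so result = 1
((p3 -> p3) | p3) = max(1, 0.1) = 1
(((p3 -> p3) | p3) & p2) = min(1, 0.7) = 0.7
((p1 & p3) -> (((p3 -> p3) | p3) & p2)): 0.1 ≤ 0.7, so result = 1
((~p3 | p3) | ((p1 & p3) -> (((p3 -> p3) | p3) & p2))) = max(0.1, 1) = 1
(((~p3 | p3) | ((p1 & p3) -> (((p3 -> p3) | p3) & p2))) & p2) = min(1, 0.7) = 0.7
~(((~p3 | p3) | ((p1 & p3) -> (((p3 -> p3) | p3) & p2))) & p2): Gödel ¬ of 0.7 = 0 (operand ≠ 0)
(~(((~p3 | p3) | ((p1 & p3) -> (((p3 -> p3) | p3) & p2))) & p2) | p2) = max(0, 0.7) = 0.7

0.70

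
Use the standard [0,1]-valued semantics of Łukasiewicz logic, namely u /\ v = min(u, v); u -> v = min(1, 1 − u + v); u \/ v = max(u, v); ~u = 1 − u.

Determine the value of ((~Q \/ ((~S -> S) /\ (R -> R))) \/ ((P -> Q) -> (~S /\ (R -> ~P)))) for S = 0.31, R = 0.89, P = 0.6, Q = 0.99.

0.62

~Q: Łukasiewicz ¬ gives 1 − 0.99 = 0.01
~S: Łukasiewicz ¬ gives 1 − 0.31 = 0.69
(~S -> S): min(1, 1 − 0.69 + 0.31) = 0.62
(R -> R): min(1, 1 − 0.89 + 0.89) = 1
((~S -> S) /\ (R -> R)) = min(0.62, 1) = 0.62
(~Q \/ ((~S -> S) /\ (R -> R))) = max(0.01, 0.62) = 0.62
(P -> Q): min(1, 1 − 0.6 + 0.99) = 1
~S: Łukasiewicz ¬ gives 1 − 0.31 = 0.69
~P: Łukasiewicz ¬ gives 1 − 0.6 = 0.4
(R -> ~P): min(1, 1 − 0.89 + 0.4) = 0.51
(~S /\ (R -> ~P)) = min(0.69, 0.51) = 0.51
((P -> Q) -> (~S /\ (R -> ~P))): min(1, 1 − 1 + 0.51) = 0.51
((~Q \/ ((~S -> S) /\ (R -> R))) \/ ((P -> Q) -> (~S /\ (R -> ~P)))) = max(0.62, 0.51) = 0.62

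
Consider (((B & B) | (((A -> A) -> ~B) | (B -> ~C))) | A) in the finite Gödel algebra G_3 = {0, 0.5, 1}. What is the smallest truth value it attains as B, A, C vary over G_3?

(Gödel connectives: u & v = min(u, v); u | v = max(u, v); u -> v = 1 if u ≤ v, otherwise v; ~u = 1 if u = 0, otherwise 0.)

0.50

The minimum is attained at B = 0.5, A = 0, C = 0.5:
  (B & B) = min(0.5, 0.5) = 0.5
  (A -> A): 0 ≤ 0, so result = 1
  ~B: Gödel ¬ of 0.5 = 0 (operand ≠ 0)
  ((A -> A) -> ~B): 1 > 0, so result = 0
  ~C: Gödel ¬ of 0.5 = 0 (operand ≠ 0)
  (B -> ~C): 0.5 > 0, so result = 0
  (((A -> A) -> ~B) | (B -> ~C)) = max(0, 0) = 0
  ((B & B) | (((A -> A) -> ~B) | (B -> ~C))) = max(0.5, 0) = 0.5
  (((B & B) | (((A -> A) -> ~B) | (B -> ~C))) | A) = max(0.5, 0) = 0.5
Checking all 27 assignments confirms none give a value below 0.50.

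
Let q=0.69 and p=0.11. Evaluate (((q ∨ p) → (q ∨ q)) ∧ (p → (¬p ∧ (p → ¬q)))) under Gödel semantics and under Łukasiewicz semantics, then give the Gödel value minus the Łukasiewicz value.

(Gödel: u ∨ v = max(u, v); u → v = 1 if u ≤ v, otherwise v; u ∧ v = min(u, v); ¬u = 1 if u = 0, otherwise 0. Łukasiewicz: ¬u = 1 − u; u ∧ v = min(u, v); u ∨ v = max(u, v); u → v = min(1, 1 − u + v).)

-1.00

Gödel evaluation:
  (q ∨ p) = max(0.69, 0.11) = 0.69
  (q ∨ q) = max(0.69, 0.69) = 0.69
  ((q ∨ p) → (q ∨ q)): 0.69 ≤ 0.69, so result = 1
  ¬p: Gödel ¬ of 0.11 = 0 (operand ≠ 0)
  ¬q: Gödel ¬ of 0.69 = 0 (operand ≠ 0)
  (p → ¬q): 0.11 > 0, so result = 0
  (¬p ∧ (p → ¬q)) = min(0, 0) = 0
  (p → (¬p ∧ (p → ¬q))): 0.11 > 0, so result = 0
  (((q ∨ p) → (q ∨ q)) ∧ (p → (¬p ∧ (p → ¬q)))) = min(1, 0) = 0
  Gödel value = 0
Łukasiewicz evaluation:
  (q ∨ p) = max(0.69, 0.11) = 0.69
  (q ∨ q) = max(0.69, 0.69) = 0.69
  ((q ∨ p) → (q ∨ q)): min(1, 1 − 0.69 + 0.69) = 1
  ¬p: Łukasiewicz ¬ gives 1 − 0.11 = 0.89
  ¬q: Łukasiewicz ¬ gives 1 − 0.69 = 0.31
  (p → ¬q): min(1, 1 − 0.11 + 0.31) = 1
  (¬p ∧ (p → ¬q)) = min(0.89, 1) = 0.89
  (p → (¬p ∧ (p → ¬q))): min(1, 1 − 0.11 + 0.89) = 1
  (((q ∨ p) → (q ∨ q)) ∧ (p → (¬p ∧ (p → ¬q)))) = min(1, 1) = 1
  Łukasiewicz value = 1
Difference: 0 − 1 = -1.00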